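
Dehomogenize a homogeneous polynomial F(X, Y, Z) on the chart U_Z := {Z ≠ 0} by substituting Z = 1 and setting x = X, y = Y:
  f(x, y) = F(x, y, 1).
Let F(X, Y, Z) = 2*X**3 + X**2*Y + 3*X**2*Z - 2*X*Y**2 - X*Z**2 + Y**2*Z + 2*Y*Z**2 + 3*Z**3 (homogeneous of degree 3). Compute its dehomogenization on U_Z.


f(x, y) = 2*x**3 + x**2*y + 3*x**2 - 2*x*y**2 - x + y**2 + 2*y + 3

On U_Z we set Z = 1. Each monomial c·X^i·Y^j·Z^k in F becomes c·x^i·y^j·1^k = c·x^i·y^j.
Substituting Z = 1: F(X, Y, 1) = 2*x**3 + x**2*y + 3*x**2 - 2*x*y**2 - x + y**2 + 2*y + 3.
Note: deg(f) ≤ deg(F) = 3; strict inequality happens when F is divisible by Z (lost terms).


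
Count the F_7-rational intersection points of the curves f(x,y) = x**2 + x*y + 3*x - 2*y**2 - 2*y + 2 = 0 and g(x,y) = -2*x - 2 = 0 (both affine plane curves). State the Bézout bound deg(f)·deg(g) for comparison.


Common zeros: {(6, 0), (6, 2)}; count = 2; Bézout bound = 2.

deg(f) = 2, deg(g) = 1, so Bézout bound = 2.
Scan x ∈ F_7. For each x, list the y ∈ F_7 with f(x, y) ≡ 0 and those with g(x, y) ≡ 0 (mod 7); the common zeros in that column are the intersection.
  x = 0: f ≡ 0 at y ∈ ∅; g ≡ 0 at y ∈ ∅; common: ∅.
  x = 1: f ≡ 0 at y ∈ {5}; g ≡ 0 at y ∈ ∅; common: ∅.
  x = 2: f ≡ 0 at y ∈ ∅; g ≡ 0 at y ∈ ∅; common: ∅.
  x = 3: f ≡ 0 at y ∈ {2}; g ≡ 0 at y ∈ ∅; common: ∅.
  x = 4: f ≡ 0 at y ∈ ∅; g ≡ 0 at y ∈ ∅; common: ∅.
  x = 5: f ≡ 0 at y ∈ {0, 5}; g ≡ 0 at y ∈ ∅; common: ∅.
  x = 6: f ≡ 0 at y ∈ {0, 2}; g ≡ 0 at y ∈ {0, 1, 2, 3, 4, 5, 6}; common: {0, 2}.
Collecting: common zeros = {(6, 0), (6, 2)}, so the count is 2.
Comparison with the Bézout bound: 2 ≤ 2 = deg(f)·deg(g), as expected for curves with no common component (the bound is attained).


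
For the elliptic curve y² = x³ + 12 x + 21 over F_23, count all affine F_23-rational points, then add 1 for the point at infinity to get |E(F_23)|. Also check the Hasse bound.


Affine points = {(4, 8), (4, 15), (8, 10), (8, 13), (11, 9), (11, 14), (14, 9), (14, 14), (16, 10), (16, 13), (17, 3), (17, 20), (19, 1), (19, 22), (20, 2), (20, 21), (21, 9), (21, 14), (22, 10), (22, 13)}; affine count = 20; |E(F_23)| = 21.

Discriminant check: Δ ∝ 4a³ + 27b² = 4·12³ + 27·21² = 4·1728 + 27·441 ≡ 5 (mod 23). Nonzero ⇒ E is nonsingular.
For each x ∈ F_23, compute rhs = x³ + 12·x + 21 mod 23, then count y ∈ F_23 with y² ≡ rhs.
  x = 0: rhs = 21, matching y values: none (0 points).
  x = 1: rhs = 11, matching y values: none (0 points).
  x = 2: rhs = 7, matching y values: none (0 points).
  x = 3: rhs = 15, matching y values: none (0 points).
  x = 4: rhs = 18, matching y values: 8, 15 (2 points).
  x = 5: rhs = 22, matching y values: none (0 points).
  x = 6: rhs = 10, matching y values: none (0 points).
  x = 7: rhs = 11, matching y values: none (0 points).
  x = 8: rhs = 8, matching y values: 10, 13 (2 points).
  x = 9: rhs = 7, matching y values: none (0 points).
  x = 10: rhs = 14, matching y values: none (0 points).
  x = 11: rhs = 12, matching y values: 9, 14 (2 points).
  x = 12: rhs = 7, matching y values: none (0 points).
  x = 13: rhs = 5, matching y values: none (0 points).
  x = 14: rhs = 12, matching y values: 9, 14 (2 points).
  x = 15: rhs = 11, matching y values: none (0 points).
  x = 16: rhs = 8, matching y values: 10, 13 (2 points).
  x = 17: rhs = 9, matching y values: 3, 20 (2 points).
  x = 18: rhs = 20, matching y values: none (0 points).
  x = 19: rhs = 1, matching y values: 1, 22 (2 points).
  x = 20: rhs = 4, matching y values: 2, 21 (2 points).
  x = 21: rhs = 12, matching y values: 9, 14 (2 points).
  x = 22: rhs = 8, matching y values: 10, 13 (2 points).
Total affine count: 20.
Full point count |E(F_23)| = 20 + 1 = 21.
Hasse bound: |21 − (23+1)| = |-3| = 3 ≤ 2√23 ≈ 9.5917 ✓.


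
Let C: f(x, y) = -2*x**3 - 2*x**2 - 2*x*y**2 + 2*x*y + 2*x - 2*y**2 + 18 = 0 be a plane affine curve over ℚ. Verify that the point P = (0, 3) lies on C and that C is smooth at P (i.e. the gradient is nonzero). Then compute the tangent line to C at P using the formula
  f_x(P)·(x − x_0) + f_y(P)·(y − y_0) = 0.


Tangent line at P: -10*x - 12*y + 36 = 0.

Step 1: f(0, 3) = 0, so P lies on C.
Step 2: partial derivatives
  f_x(x, y) = -6*x**2 - 4*x - 2*y**2 + 2*y + 2, f_y(x, y) = -4*x*y + 2*x - 4*y.
  f_x(P) = -10, f_y(P) = -12 (gradient nonzero, so P is smooth).
Step 3: tangent line at P: -10·(x − 0) + -12·(y − 3) = 0.
Expanding: -10*x - 12*y + 36 = 0.


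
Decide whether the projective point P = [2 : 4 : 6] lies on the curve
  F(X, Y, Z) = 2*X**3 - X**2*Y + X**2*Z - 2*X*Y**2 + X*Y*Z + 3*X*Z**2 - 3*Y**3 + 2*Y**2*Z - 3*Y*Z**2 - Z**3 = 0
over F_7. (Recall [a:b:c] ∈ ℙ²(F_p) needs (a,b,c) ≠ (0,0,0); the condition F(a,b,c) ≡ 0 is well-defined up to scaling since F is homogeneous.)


F(2,4,6) ≡ 3 (mod 7); P is NOT on the curve.

Evaluate F(2, 4, 6) term-by-term (mod 7).
  2*X**3 ↦ 2·8·1·1 = 16
  -X**2*Y ↦ -1·4·4·1 = -16
  X**2*Z ↦ 1·4·1·6 = 24
  -2*X*Y**2 ↦ -2·2·16·1 = -64
  X*Y*Z ↦ 1·2·4·6 = 48
  3*X*Z**2 ↦ 3·2·1·36 = 216
  -3*Y**3 ↦ -3·1·64·1 = -192
  2*Y**2*Z ↦ 2·1·16·6 = 192
  -3*Y*Z**2 ↦ -3·1·4·36 = -432
  -Z**3 ↦ -1·1·1·216 = -216
Sum: F(2, 4, 6) = (16) + (-16) + (24) + (-64) + (48) + (216) + (-192) + (192) + (-432) + (-216) = -424.
Reducing mod 7: -424 ≡ 3 (mod 7).
Since F(a, b, c) ≡ 3 ≠ 0 (mod 7), P does NOT lie on the curve.


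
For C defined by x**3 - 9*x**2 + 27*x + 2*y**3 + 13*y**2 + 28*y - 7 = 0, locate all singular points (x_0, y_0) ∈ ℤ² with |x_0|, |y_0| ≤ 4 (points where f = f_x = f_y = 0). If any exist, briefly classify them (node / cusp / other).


Singular points: {(3, -2)}; classification: cusp.

Compute partial derivatives:
  f_x = 3*x**2 - 18*x + 27.
  f_y = 6*y**2 + 26*y + 28.
Scan x_0 ∈ {−4, ..., 4}. For each x_0, f_y(x_0, y) is a polynomial in y; find its integer roots y ∈ {−4, ..., 4}, then test f_x and f at those candidates.
  x = -4: f_y(-4, y) = 6*y**2 + 26*y + 28; vanishes at y ∈ {-2}. (-4, -2): f_x = 147 ≠ 0.
  x = -3: f_y(-3, y) = 6*y**2 + 26*y + 28; vanishes at y ∈ {-2}. (-3, -2): f_x = 108 ≠ 0.
  x = -2: f_y(-2, y) = 6*y**2 + 26*y + 28; vanishes at y ∈ {-2}. (-2, -2): f_x = 75 ≠ 0.
  x = -1: f_y(-1, y) = 6*y**2 + 26*y + 28; vanishes at y ∈ {-2}. (-1, -2): f_x = 48 ≠ 0.
  x = 0: f_y(0, y) = 6*y**2 + 26*y + 28; vanishes at y ∈ {-2}. (0, -2): f_x = 27 ≠ 0.
  x = 1: f_y(1, y) = 6*y**2 + 26*y + 28; vanishes at y ∈ {-2}. (1, -2): f_x = 12 ≠ 0.
  x = 2: f_y(2, y) = 6*y**2 + 26*y + 28; vanishes at y ∈ {-2}. (2, -2): f_x = 3 ≠ 0.
  x = 3: f_y(3, y) = 6*y**2 + 26*y + 28; vanishes at y ∈ {-2}. (3, -2): f_x = 0, f = 0 — SINGULAR.
  x = 4: f_y(4, y) = 6*y**2 + 26*y + 28; vanishes at y ∈ {-2}. (4, -2): f_x = 3 ≠ 0.
Only singular point on the grid: (3, -2).
Classify: substitute x = 3 + u, y = -2 + v and expand: f = u**3 + 2*v**3 + v**2.
No constant or linear terms (consistent with a singular point). Quadratic part: v**2. Cubic part: u**3 + 2*v**3.
The quadratic part v**2 is a perfect square, so there is a single (double) tangent line v = 0, i.e. y = -2. Restricting the cubic part to that line (v = 0) leaves u**3 ≠ 0, so f is not divisible by v and the branch is v² ≈ -u**3 to lowest order — this is a cusp.
Classification: cusp.


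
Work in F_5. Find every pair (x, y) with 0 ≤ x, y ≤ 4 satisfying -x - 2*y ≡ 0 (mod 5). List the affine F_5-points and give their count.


Affine F_5-points: {(0, 0), (1, 2), (2, 4), (3, 1), (4, 3)}; count = 5.

For each of the 25 pairs (x, y) ∈ F_5², evaluate f(x, y) mod 5. Record the zeros.
  x = 0: [0↦0, 1↦3, 2↦1, 3↦4, 4↦2]  zeros at y ∈ {0}
  x = 1: [0↦4, 1↦2, 2↦0, 3↦3, 4↦1]  zeros at y ∈ {2}
  x = 2: [0↦3, 1↦1, 2↦4, 3↦2, 4↦0]  zeros at y ∈ {4}
  x = 3: [0↦2, 1↦0, 2↦3, 3↦1, 4↦4]  zeros at y ∈ {1}
  x = 4: [0↦1, 1↦4, 2↦2, 3↦0, 4↦3]  zeros at y ∈ {3}
Collecting zeros: affine points = {(0, 0), (1, 2), (2, 4), (3, 1), (4, 3)}.
Total count |C(F_5)_aff| = 5.


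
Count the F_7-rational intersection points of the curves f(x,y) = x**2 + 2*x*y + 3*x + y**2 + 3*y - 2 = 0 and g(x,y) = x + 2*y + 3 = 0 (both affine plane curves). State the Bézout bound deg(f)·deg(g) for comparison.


Common zeros: ∅; count = 0; Bézout bound = 2.

deg(f) = 2, deg(g) = 1, so Bézout bound = 2.
Scan x ∈ F_7. For each x, list the y ∈ F_7 with f(x, y) ≡ 0 and those with g(x, y) ≡ 0 (mod 7); the common zeros in that column are the intersection.
  x = 0: f ≡ 0 at y ∈ ∅; g ≡ 0 at y ∈ {2}; common: ∅.
  x = 1: f ≡ 0 at y ∈ ∅; g ≡ 0 at y ∈ {5}; common: ∅.
  x = 2: f ≡ 0 at y ∈ ∅; g ≡ 0 at y ∈ {1}; common: ∅.
  x = 3: f ≡ 0 at y ∈ ∅; g ≡ 0 at y ∈ {4}; common: ∅.
  x = 4: f ≡ 0 at y ∈ ∅; g ≡ 0 at y ∈ {0}; common: ∅.
  x = 5: f ≡ 0 at y ∈ ∅; g ≡ 0 at y ∈ {3}; common: ∅.
  x = 6: f ≡ 0 at y ∈ ∅; g ≡ 0 at y ∈ {6}; common: ∅.
Collecting: common zeros = ∅, so the count is 0.
Comparison with the Bézout bound: 0 ≤ 2 = deg(f)·deg(g), as expected for curves with no common component (the affine F_7-count falls short of the bound because intersections may lie at infinity, over extension fields, or carry multiplicity).


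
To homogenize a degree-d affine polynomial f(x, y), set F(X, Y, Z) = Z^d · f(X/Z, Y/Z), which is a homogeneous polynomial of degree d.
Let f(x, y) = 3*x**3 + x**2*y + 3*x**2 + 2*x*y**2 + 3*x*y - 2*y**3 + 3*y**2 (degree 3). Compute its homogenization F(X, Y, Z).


F(X, Y, Z) = 3*X**3 + X**2*Y + 3*X**2*Z + 2*X*Y**2 + 3*X*Y*Z - 2*Y**3 + 3*Y**2*Z

deg(f) = 3.
Substitute x = X/Z, y = Y/Z into f, then multiply by Z^3.
  monomial 3·x^3·y^0 ↦ 3·X^3·Y^0·Z^0.
  monomial 1·x^2·y^1 ↦ 1·X^2·Y^1·Z^0.
  monomial 3·x^2·y^0 ↦ 3·X^2·Y^0·Z^1.
  monomial 2·x^1·y^2 ↦ 2·X^1·Y^2·Z^0.
  monomial 3·x^1·y^1 ↦ 3·X^1·Y^1·Z^1.
  monomial -2·x^0·y^3 ↦ -2·X^0·Y^3·Z^0.
  monomial 3·x^0·y^2 ↦ 3·X^0·Y^2·Z^1.
Collecting: F(X, Y, Z) = 3*X**3 + X**2*Y + 3*X**2*Z + 2*X*Y**2 + 3*X*Y*Z - 2*Y**3 + 3*Y**2*Z.


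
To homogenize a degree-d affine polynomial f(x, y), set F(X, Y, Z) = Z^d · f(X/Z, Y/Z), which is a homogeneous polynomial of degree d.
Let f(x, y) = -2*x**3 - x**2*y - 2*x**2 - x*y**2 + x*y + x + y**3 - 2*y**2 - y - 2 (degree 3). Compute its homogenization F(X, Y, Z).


F(X, Y, Z) = -2*X**3 - X**2*Y - 2*X**2*Z - X*Y**2 + X*Y*Z + X*Z**2 + Y**3 - 2*Y**2*Z - Y*Z**2 - 2*Z**3

deg(f) = 3.
Substitute x = X/Z, y = Y/Z into f, then multiply by Z^3.
  monomial -2·x^3·y^0 ↦ -2·X^3·Y^0·Z^0.
  monomial -1·x^2·y^1 ↦ -1·X^2·Y^1·Z^0.
  monomial -2·x^2·y^0 ↦ -2·X^2·Y^0·Z^1.
  monomial -1·x^1·y^2 ↦ -1·X^1·Y^2·Z^0.
  monomial 1·x^1·y^1 ↦ 1·X^1·Y^1·Z^1.
  monomial 1·x^1·y^0 ↦ 1·X^1·Y^0·Z^2.
  monomial 1·x^0·y^3 ↦ 1·X^0·Y^3·Z^0.
  monomial -2·x^0·y^2 ↦ -2·X^0·Y^2·Z^1.
  monomial -1·x^0·y^1 ↦ -1·X^0·Y^1·Z^2.
  monomial -2·x^0·y^0 ↦ -2·X^0·Y^0·Z^3.
Collecting: F(X, Y, Z) = -2*X**3 - X**2*Y - 2*X**2*Z - X*Y**2 + X*Y*Z + X*Z**2 + Y**3 - 2*Y**2*Z - Y*Z**2 - 2*Z**3.


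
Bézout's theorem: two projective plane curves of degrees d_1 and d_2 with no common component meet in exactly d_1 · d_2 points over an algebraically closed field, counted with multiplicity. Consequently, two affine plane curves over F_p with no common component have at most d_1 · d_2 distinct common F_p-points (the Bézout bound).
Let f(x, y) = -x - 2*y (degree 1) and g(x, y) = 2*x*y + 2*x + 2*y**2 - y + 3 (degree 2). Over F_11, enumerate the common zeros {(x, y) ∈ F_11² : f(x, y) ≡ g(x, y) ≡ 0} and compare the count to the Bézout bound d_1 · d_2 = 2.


Common zeros: {(6, 8), (10, 6)}; count = 2; Bézout bound = 2.

deg(f) = 1, deg(g) = 2, so Bézout bound = 2.
Scan x ∈ F_11. For each x, list the y ∈ F_11 with f(x, y) ≡ 0 and those with g(x, y) ≡ 0 (mod 11); the common zeros in that column are the intersection.
  x = 0: f ≡ 0 at y ∈ {0}; g ≡ 0 at y ∈ ∅; common: ∅.
  x = 1: f ≡ 0 at y ∈ {5}; g ≡ 0 at y ∈ {7, 9}; common: ∅.
  x = 2: f ≡ 0 at y ∈ {10}; g ≡ 0 at y ∈ ∅; common: ∅.
  x = 3: f ≡ 0 at y ∈ {4}; g ≡ 0 at y ∈ ∅; common: ∅.
  x = 4: f ≡ 0 at y ∈ {9}; g ≡ 0 at y ∈ {0, 2}; common: ∅.
  x = 5: f ≡ 0 at y ∈ {3}; g ≡ 0 at y ∈ ∅; common: ∅.
  x = 6: f ≡ 0 at y ∈ {8}; g ≡ 0 at y ∈ {3, 8}; common: {8}.
  x = 7: f ≡ 0 at y ∈ {2}; g ≡ 0 at y ∈ {5}; common: ∅.
  x = 8: f ≡ 0 at y ∈ {7}; g ≡ 0 at y ∈ ∅; common: ∅.
  x = 9: f ≡ 0 at y ∈ {1}; g ≡ 0 at y ∈ {4}; common: ∅.
  x = 10: f ≡ 0 at y ∈ {6}; g ≡ 0 at y ∈ {1, 6}; common: {6}.
Collecting: common zeros = {(6, 8), (10, 6)}, so the count is 2.
Comparison with the Bézout bound: 2 ≤ 2 = deg(f)·deg(g), as expected for curves with no common component (the bound is attained).


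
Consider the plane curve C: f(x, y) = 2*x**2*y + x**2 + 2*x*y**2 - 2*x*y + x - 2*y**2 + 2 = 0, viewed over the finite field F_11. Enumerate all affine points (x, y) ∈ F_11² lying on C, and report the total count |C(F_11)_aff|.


Affine F_11-points: {(0, 1), (0, 10), (4, 0), (4, 7), (5, 7), (5, 10), (6, 0), (6, 5), (7, 1), (7, 3), (9, 4), (9, 9), (10, 3), (10, 9)}; count = 14.

For each of the 121 pairs (x, y) ∈ F_11², evaluate f(x, y) mod 11. Record the zeros.
  x = 0: [0↦2, 1↦0, 2↦5, 3↦6, 4↦3, 5↦7, 6↦7, 7↦3, 8↦6, 9↦5, 10↦0]  zeros at y ∈ {1, 10}
  x = 1: [0↦4, 1↦4, 2↦4, 3↦4, 4↦4, 5↦4, 6↦4, 7↦4, 8↦4, 9↦4, 10↦4]  zeros at y ∈ ∅
  x = 2: [0↦8, 1↦3, 2↦2, 3↦5, 4↦1, 5↦1, 6↦5, 7↦2, 8↦3, 9↦8, 10↦6]  zeros at y ∈ ∅
  x = 3: [0↦3, 1↦8, 2↦10, 3↦9, 4↦5, 5↦9, 6↦10, 7↦8, 8↦3, 9↦6, 10↦6]  zeros at y ∈ ∅
  x = 4: [0↦0, 1↦8, 2↦6, 3↦5, 4↦5, 5↦6, 6↦8, 7↦0, 8↦4, 9↦9, 10↦4]  zeros at y ∈ {0, 7}
  x = 5: [0↦10, 1↦3, 2↦1, 3↦4, 4↦1, 5↦3, 6↦10, 7↦0, 8↦6, 9↦6, 10↦0]  zeros at y ∈ {7, 10}
  x = 6: [0↦0, 1↦4, 2↦6, 3↦6, 4↦4, 5↦0, 6↦5, 7↦8, 8↦9, 9↦8, 10↦5]  zeros at y ∈ {0, 5}
  x = 7: [0↦3, 1↦0, 2↦10, 3↦0, 4↦3, 5↦8, 6↦4, 7↦2, 8↦2, 9↦4, 10↦8]  zeros at y ∈ {1, 3}
  x = 8: [0↦8, 1↦2, 2↦2, 3↦8, 4↦9, 5↦5, 6↦7, 7↦4, 8↦7, 9↦5, 10↦9]  zeros at y ∈ ∅
  x = 9: [0↦4, 1↦10, 2↦4, 3↦8, 4↦0, 5↦2, 6↦3, 7↦3, 8↦2, 9↦0, 10↦8]  zeros at y ∈ {4, 9}
  x = 10: [0↦2, 1↦2, 2↦5, 3↦0, 4↦9, 5↦10, 6↦3, 7↦10, 8↦9, 9↦0, 10↦5]  zeros at y ∈ {3, 9}
Collecting zeros: affine points = {(0, 1), (0, 10), (4, 0), (4, 7), (5, 7), (5, 10), (6, 0), (6, 5), (7, 1), (7, 3), (9, 4), (9, 9), (10, 3), (10, 9)}.
Total count |C(F_11)_aff| = 14.


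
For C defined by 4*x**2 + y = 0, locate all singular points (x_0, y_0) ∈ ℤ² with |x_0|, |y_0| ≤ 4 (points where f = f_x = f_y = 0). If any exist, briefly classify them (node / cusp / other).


No singular points in the scanned grid; C is smooth there.

Compute partial derivatives:
  f_x = 8*x.
  f_y = 1.
f_y = 1 is a nonzero constant, so f_y never vanishes: no point (x, y) can satisfy f = f_x = f_y = 0. In particular no (x, y) ∈ {−4, ..., 4}² is singular; the curve is smooth.


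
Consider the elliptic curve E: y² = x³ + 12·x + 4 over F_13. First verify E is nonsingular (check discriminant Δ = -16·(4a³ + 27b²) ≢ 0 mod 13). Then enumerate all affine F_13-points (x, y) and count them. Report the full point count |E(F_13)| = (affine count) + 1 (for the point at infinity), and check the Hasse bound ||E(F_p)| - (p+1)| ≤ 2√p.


Affine points = {(0, 2), (0, 11), (1, 2), (1, 11), (2, 6), (2, 7), (4, 5), (4, 8), (8, 1), (8, 12), (9, 3), (9, 10), (12, 2), (12, 11)}; affine count = 14; |E(F_13)| = 15.

Discriminant check: Δ ∝ 4a³ + 27b² = 4·12³ + 27·4² = 4·1728 + 27·16 ≡ 12 (mod 13). Nonzero ⇒ E is nonsingular.
For each x ∈ F_13, compute rhs = x³ + 12·x + 4 mod 13, then count y ∈ F_13 with y² ≡ rhs.
  x = 0: rhs = 4, matching y values: 2, 11 (2 points).
  x = 1: rhs = 4, matching y values: 2, 11 (2 points).
  x = 2: rhs = 10, matching y values: 6, 7 (2 points).
  x = 3: rhs = 2, matching y values: none (0 points).
  x = 4: rhs = 12, matching y values: 5, 8 (2 points).
  x = 5: rhs = 7, matching y values: none (0 points).
  x = 6: rhs = 6, matching y values: none (0 points).
  x = 7: rhs = 2, matching y values: none (0 points).
  x = 8: rhs = 1, matching y values: 1, 12 (2 points).
  x = 9: rhs = 9, matching y values: 3, 10 (2 points).
  x = 10: rhs = 6, matching y values: none (0 points).
  x = 11: rhs = 11, matching y values: none (0 points).
  x = 12: rhs = 4, matching y values: 2, 11 (2 points).
Total affine count: 14.
Full point count |E(F_13)| = 14 + 1 = 15.
Hasse bound: |15 − (13+1)| = |1| = 1 ≤ 2√13 ≈ 7.2111 ✓.


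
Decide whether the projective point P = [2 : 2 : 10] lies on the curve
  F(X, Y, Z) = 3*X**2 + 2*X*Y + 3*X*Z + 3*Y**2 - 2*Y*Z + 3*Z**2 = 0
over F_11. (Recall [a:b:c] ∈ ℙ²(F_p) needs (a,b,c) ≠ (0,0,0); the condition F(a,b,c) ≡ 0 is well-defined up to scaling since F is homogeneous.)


F(2,2,10) ≡ 0 (mod 11); P is on the curve.

Evaluate F(2, 2, 10) term-by-term (mod 11).
  3*X**2 ↦ 3·4·1·1 = 12
  2*X*Y ↦ 2·2·2·1 = 8
  3*X*Z ↦ 3·2·1·10 = 60
  3*Y**2 ↦ 3·1·4·1 = 12
  -2*Y*Z ↦ -2·1·2·10 = -40
  3*Z**2 ↦ 3·1·1·100 = 300
Sum: F(2, 2, 10) = (12) + (8) + (60) + (12) + (-40) + (300) = 352.
Reducing mod 11: 352 ≡ 0 (mod 11).
Since F(a, b, c) ≡ 0 (mod 11), P lies on the curve.


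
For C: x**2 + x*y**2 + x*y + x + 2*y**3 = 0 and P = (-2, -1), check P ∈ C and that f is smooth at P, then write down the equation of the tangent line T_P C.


Tangent line at P: -3*x + 8*y + 2 = 0.

Step 1: f(-2, -1) = 0, so P lies on C.
Step 2: partial derivatives
  f_x(x, y) = 2*x + y**2 + y + 1, f_y(x, y) = 2*x*y + x + 6*y**2.
  f_x(P) = -3, f_y(P) = 8 (gradient nonzero, so P is smooth).
Step 3: tangent line at P: -3·(x − -2) + 8·(y − -1) = 0.
Expanding: -3*x + 8*y + 2 = 0.


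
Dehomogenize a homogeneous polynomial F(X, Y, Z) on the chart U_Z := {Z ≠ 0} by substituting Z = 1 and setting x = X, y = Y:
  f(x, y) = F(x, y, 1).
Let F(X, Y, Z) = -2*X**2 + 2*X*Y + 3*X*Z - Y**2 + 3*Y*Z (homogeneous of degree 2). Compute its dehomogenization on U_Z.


f(x, y) = -2*x**2 + 2*x*y + 3*x - y**2 + 3*y

On U_Z we set Z = 1. Each monomial c·X^i·Y^j·Z^k in F becomes c·x^i·y^j·1^k = c·x^i·y^j.
Substituting Z = 1: F(X, Y, 1) = -2*x**2 + 2*x*y + 3*x - y**2 + 3*y.
Note: deg(f) ≤ deg(F) = 2; strict inequality happens when F is divisible by Z (lost terms).


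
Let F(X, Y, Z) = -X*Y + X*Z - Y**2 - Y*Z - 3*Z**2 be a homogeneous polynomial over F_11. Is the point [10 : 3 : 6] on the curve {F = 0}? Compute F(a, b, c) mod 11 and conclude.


F(10,3,6) ≡ 5 (mod 11); P is NOT on the curve.

Evaluate F(10, 3, 6) term-by-term (mod 11).
  -X*Y ↦ -1·10·3·1 = -30
  X*Z ↦ 1·10·1·6 = 60
  -Y**2 ↦ -1·1·9·1 = -9
  -Y*Z ↦ -1·1·3·6 = -18
  -3*Z**2 ↦ -3·1·1·36 = -108
Sum: F(10, 3, 6) = (-30) + (60) + (-9) + (-18) + (-108) = -105.
Reducing mod 11: -105 ≡ 5 (mod 11).
Since F(a, b, c) ≡ 5 ≠ 0 (mod 11), P does NOT lie on the curve.


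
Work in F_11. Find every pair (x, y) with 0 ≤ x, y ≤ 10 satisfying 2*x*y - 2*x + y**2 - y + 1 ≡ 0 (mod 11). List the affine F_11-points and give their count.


Affine F_11-points: {(1, 3), (1, 7), (3, 8), (3, 9), (4, 2), (6, 0), (7, 4), (7, 5), (9, 6), (9, 10)}; count = 10.

For each of the 121 pairs (x, y) ∈ F_11², evaluate f(x, y) mod 11. Record the zeros.
  x = 0: [0↦1, 1↦1, 2↦3, 3↦7, 4↦2, 5↦10, 6↦9, 7↦10, 8↦2, 9↦7, 10↦3]  zeros at y ∈ ∅
  x = 1: [0↦10, 1↦1, 2↦5, 3↦0, 4↦8, 5↦7, 6↦8, 7↦0, 8↦5, 9↦1, 10↦10]  zeros at y ∈ {3, 7}
  x = 2: [0↦8, 1↦1, 2↦7, 3↦4, 4↦3, 5↦4, 6↦7, 7↦1, 8↦8, 9↦6, 10↦6]  zeros at y ∈ ∅
  x = 3: [0↦6, 1↦1, 2↦9, 3↦8, 4↦9, 5↦1, 6↦6, 7↦2, 8↦0, 9↦0, 10↦2]  zeros at y ∈ {8, 9}
  x = 4: [0↦4, 1↦1, 2↦0, 3↦1, 4↦4, 5↦9, 6↦5, 7↦3, 8↦3, 9↦5, 10↦9]  zeros at y ∈ {2}
  x = 5: [0↦2, 1↦1, 2↦2, 3↦5, 4↦10, 5↦6, 6↦4, 7↦4, 8↦6, 9↦10, 10↦5]  zeros at y ∈ ∅
  x = 6: [0↦0, 1↦1, 2↦4, 3↦9, 4↦5, 5↦3, 6↦3, 7↦5, 8↦9, 9↦4, 10↦1]  zeros at y ∈ {0}
  x = 7: [0↦9, 1↦1, 2↦6, 3↦2, 4↦0, 5↦0, 6↦2, 7↦6, 8↦1, 9↦9, 10↦8]  zeros at y ∈ {4, 5}
  x = 8: [0↦7, 1↦1, 2↦8, 3↦6, 4↦6, 5↦8, 6↦1, 7↦7, 8↦4, 9↦3, 10↦4]  zeros at y ∈ ∅
  x = 9: [0↦5, 1↦1, 2↦10, 3↦10, 4↦1, 5↦5, 6↦0, 7↦8, 8↦7, 9↦8, 10↦0]  zeros at y ∈ {6, 10}
  x = 10: [0↦3, 1↦1, 2↦1, 3↦3, 4↦7, 5↦2, 6↦10, 7↦9, 8↦10, 9↦2, 10↦7]  zeros at y ∈ ∅
Collecting zeros: affine points = {(1, 3), (1, 7), (3, 8), (3, 9), (4, 2), (6, 0), (7, 4), (7, 5), (9, 6), (9, 10)}.
Total count |C(F_11)_aff| = 10.


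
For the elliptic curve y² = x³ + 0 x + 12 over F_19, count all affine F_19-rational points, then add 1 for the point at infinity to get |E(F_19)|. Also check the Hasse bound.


Affine points = {(2, 1), (2, 18), (3, 1), (3, 18), (4, 0), (5, 2), (5, 17), (6, 0), (8, 7), (8, 12), (9, 0), (10, 9), (10, 10), (12, 7), (12, 12), (13, 9), (13, 10), (14, 1), (14, 18), (15, 9), (15, 10), (16, 2), (16, 17), (17, 2), (17, 17), (18, 7), (18, 12)}; affine count = 27; |E(F_19)| = 28.

Discriminant check: Δ ∝ 4a³ + 27b² = 4·0³ + 27·12² = 4·0 + 27·144 ≡ 12 (mod 19). Nonzero ⇒ E is nonsingular.
For each x ∈ F_19, compute rhs = x³ + 0·x + 12 mod 19, then count y ∈ F_19 with y² ≡ rhs.
  x = 0: rhs = 12, matching y values: none (0 points).
  x = 1: rhs = 13, matching y values: none (0 points).
  x = 2: rhs = 1, matching y values: 1, 18 (2 points).
  x = 3: rhs = 1, matching y values: 1, 18 (2 points).
  x = 4: rhs = 0, matching y values: 0 (1 points).
  x = 5: rhs = 4, matching y values: 2, 17 (2 points).
  x = 6: rhs = 0, matching y values: 0 (1 points).
  x = 7: rhs = 13, matching y values: none (0 points).
  x = 8: rhs = 11, matching y values: 7, 12 (2 points).
  x = 9: rhs = 0, matching y values: 0 (1 points).
  x = 10: rhs = 5, matching y values: 9, 10 (2 points).
  x = 11: rhs = 13, matching y values: none (0 points).
  x = 12: rhs = 11, matching y values: 7, 12 (2 points).
  x = 13: rhs = 5, matching y values: 9, 10 (2 points).
  x = 14: rhs = 1, matching y values: 1, 18 (2 points).
  x = 15: rhs = 5, matching y values: 9, 10 (2 points).
  x = 16: rhs = 4, matching y values: 2, 17 (2 points).
  x = 17: rhs = 4, matching y values: 2, 17 (2 points).
  x = 18: rhs = 11, matching y values: 7, 12 (2 points).
Total affine count: 27.
Full point count |E(F_19)| = 27 + 1 = 28.
Hasse bound: |28 − (19+1)| = |8| = 8 ≤ 2√19 ≈ 8.7178 ✓.


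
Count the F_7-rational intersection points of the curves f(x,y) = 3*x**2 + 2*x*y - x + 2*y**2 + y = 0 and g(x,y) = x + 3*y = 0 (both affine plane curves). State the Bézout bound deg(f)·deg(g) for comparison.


Common zeros: {(0, 0), (6, 5)}; count = 2; Bézout bound = 2.

deg(f) = 2, deg(g) = 1, so Bézout bound = 2.
Scan x ∈ F_7. For each x, list the y ∈ F_7 with f(x, y) ≡ 0 and those with g(x, y) ≡ 0 (mod 7); the common zeros in that column are the intersection.
  x = 0: f ≡ 0 at y ∈ {0, 3}; g ≡ 0 at y ∈ {0}; common: {0}.
  x = 1: f ≡ 0 at y ∈ {1}; g ≡ 0 at y ∈ {2}; common: ∅.
  x = 2: f ≡ 0 at y ∈ {2, 6}; g ≡ 0 at y ∈ {4}; common: ∅.
  x = 3: f ≡ 0 at y ∈ {3, 4}; g ≡ 0 at y ∈ {6}; common: ∅.
  x = 4: f ≡ 0 at y ∈ {2, 4}; g ≡ 0 at y ∈ {1}; common: ∅.
  x = 5: f ≡ 0 at y ∈ {0, 5}; g ≡ 0 at y ∈ {3}; common: ∅.
  x = 6: f ≡ 0 at y ∈ {5, 6}; g ≡ 0 at y ∈ {5}; common: {5}.
Collecting: common zeros = {(0, 0), (6, 5)}, so the count is 2.
Comparison with the Bézout bound: 2 ≤ 2 = deg(f)·deg(g), as expected for curves with no common component (the bound is attained).


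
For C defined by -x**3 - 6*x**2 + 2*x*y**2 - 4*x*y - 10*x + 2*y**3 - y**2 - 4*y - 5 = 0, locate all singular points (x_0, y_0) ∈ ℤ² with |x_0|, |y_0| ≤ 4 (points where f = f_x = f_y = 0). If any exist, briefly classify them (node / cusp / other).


Singular points: {(-2, 1)}; classification: cusp.

Compute partial derivatives:
  f_x = -3*x**2 - 12*x + 2*y**2 - 4*y - 10.
  f_y = 4*x*y - 4*x + 6*y**2 - 2*y - 4.
Scan x_0 ∈ {−4, ..., 4}. For each x_0, f_y(x_0, y) is a polynomial in y; find its integer roots y ∈ {−4, ..., 4}, then test f_x and f at those candidates.
  x = -4: f_y(-4, y) = 6*y**2 - 18*y + 12; vanishes at y ∈ {1, 2}. (-4, 1): f_x = -12 ≠ 0; (-4, 2): f_x = -10 ≠ 0.
  x = -3: f_y(-3, y) = 6*y**2 - 14*y + 8; vanishes at y ∈ {1}. (-3, 1): f_x = -3 ≠ 0.
  x = -2: f_y(-2, y) = 6*y**2 - 10*y + 4; vanishes at y ∈ {1}. (-2, 1): f_x = 0, f = 0 — SINGULAR.
  x = -1: f_y(-1, y) = 6*y**2 - 6*y; vanishes at y ∈ {0, 1}. (-1, 0): f_x = -1 ≠ 0; (-1, 1): f_x = -3 ≠ 0.
  x = 0: f_y(0, y) = 6*y**2 - 2*y - 4; vanishes at y ∈ {1}. (0, 1): f_x = -12 ≠ 0.
  x = 1: f_y(1, y) = 6*y**2 + 2*y - 8; vanishes at y ∈ {1}. (1, 1): f_x = -27 ≠ 0.
  x = 2: f_y(2, y) = 6*y**2 + 6*y - 12; vanishes at y ∈ {-2, 1}. (2, -2): f_x = -30 ≠ 0; (2, 1): f_x = -48 ≠ 0.
  x = 3: f_y(3, y) = 6*y**2 + 10*y - 16; vanishes at y ∈ {1}. (3, 1): f_x = -75 ≠ 0.
  x = 4: f_y(4, y) = 6*y**2 + 14*y - 20; vanishes at y ∈ {1}. (4, 1): f_x = -108 ≠ 0.
Only singular point on the grid: (-2, 1).
Classify: substitute x = -2 + u, y = 1 + v and expand: f = -u**3 + 2*u*v**2 + 2*v**3 + v**2.
No constant or linear terms (consistent with a singular point). Quadratic part: v**2. Cubic part: -u**3 + 2*u*v**2 + 2*v**3.
The quadratic part v**2 is a perfect square, so there is a single (double) tangent line v = 0, i.e. y = 1. Restricting the cubic part to that line (v = 0) leaves -u**3 ≠ 0, so f is not divisible by v and the branch is v² ≈ u**3 to lowest order — this is a cusp.
Classification: cusp.


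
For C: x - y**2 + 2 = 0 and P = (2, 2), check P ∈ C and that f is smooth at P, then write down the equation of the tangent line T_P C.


Tangent line at P: x - 4*y + 6 = 0.

Step 1: f(2, 2) = 0, so P lies on C.
Step 2: partial derivatives
  f_x(x, y) = 1, f_y(x, y) = -2*y.
  f_x(P) = 1, f_y(P) = -4 (gradient nonzero, so P is smooth).
Step 3: tangent line at P: 1·(x − 2) + -4·(y − 2) = 0.
Expanding: x - 4*y + 6 = 0.


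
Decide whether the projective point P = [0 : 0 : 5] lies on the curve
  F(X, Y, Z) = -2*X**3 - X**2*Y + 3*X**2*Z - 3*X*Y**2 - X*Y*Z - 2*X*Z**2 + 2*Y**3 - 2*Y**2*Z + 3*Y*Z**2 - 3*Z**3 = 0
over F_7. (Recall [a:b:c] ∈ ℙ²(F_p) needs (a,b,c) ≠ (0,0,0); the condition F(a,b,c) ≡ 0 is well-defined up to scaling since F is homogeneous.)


F(0,0,5) ≡ 3 (mod 7); P is NOT on the curve.

Evaluate F(0, 0, 5) term-by-term (mod 7).
  -2*X**3 ↦ -2·0·1·1 = 0
  -X**2*Y ↦ -1·0·0·1 = 0
  3*X**2*Z ↦ 3·0·1·5 = 0
  -3*X*Y**2 ↦ -3·0·0·1 = 0
  -X*Y*Z ↦ -1·0·0·5 = 0
  -2*X*Z**2 ↦ -2·0·1·25 = 0
  2*Y**3 ↦ 2·1·0·1 = 0
  -2*Y**2*Z ↦ -2·1·0·5 = 0
  3*Y*Z**2 ↦ 3·1·0·25 = 0
  -3*Z**3 ↦ -3·1·1·125 = -375
Sum: F(0, 0, 5) = (0) + (0) + (0) + (0) + (0) + (0) + (0) + (0) + (0) + (-375) = -375.
Reducing mod 7: -375 ≡ 3 (mod 7).
Since F(a, b, c) ≡ 3 ≠ 0 (mod 7), P does NOT lie on the curve.


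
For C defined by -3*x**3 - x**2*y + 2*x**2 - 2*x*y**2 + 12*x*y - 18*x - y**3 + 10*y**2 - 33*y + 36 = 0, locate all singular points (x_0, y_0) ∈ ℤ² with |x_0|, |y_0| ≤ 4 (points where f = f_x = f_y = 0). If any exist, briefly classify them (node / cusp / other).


Singular points: {(0, 3)}; classification: node.

Compute partial derivatives:
  f_x = -9*x**2 - 2*x*y + 4*x - 2*y**2 + 12*y - 18.
  f_y = -x**2 - 4*x*y + 12*x - 3*y**2 + 20*y - 33.
Scan x_0 ∈ {−4, ..., 4}. For each x_0, f_y(x_0, y) is a polynomial in y; find its integer roots y ∈ {−4, ..., 4}, then test f_x and f at those candidates.
  x = -4: f_y(-4, y) = -3*y**2 + 36*y - 97; no integer root y with |y| ≤ 4.
  x = -3: f_y(-3, y) = -3*y**2 + 32*y - 78; no integer root y with |y| ≤ 4.
  x = -2: f_y(-2, y) = -3*y**2 + 28*y - 61; no integer root y with |y| ≤ 4.
  x = -1: f_y(-1, y) = -3*y**2 + 24*y - 46; no integer root y with |y| ≤ 4.
  x = 0: f_y(0, y) = -3*y**2 + 20*y - 33; vanishes at y ∈ {3}. (0, 3): f_x = 0, f = 0 — SINGULAR.
  x = 1: f_y(1, y) = -3*y**2 + 16*y - 22; no integer root y with |y| ≤ 4.
  x = 2: f_y(2, y) = -3*y**2 + 12*y - 13; no integer root y with |y| ≤ 4.
  x = 3: f_y(3, y) = -3*y**2 + 8*y - 6; no integer root y with |y| ≤ 4.
  x = 4: f_y(4, y) = -3*y**2 + 4*y - 1; vanishes at y ∈ {1}. (4, 1): f_x = -144 ≠ 0.
Only singular point on the grid: (0, 3).
Classify: substitute x = 0 + u, y = 3 + v and expand: f = -3*u**3 - u**2*v - u**2 - 2*u*v**2 - v**3 + v**2.
No constant or linear terms (consistent with a singular point). Quadratic part: -u**2 + v**2. Cubic part: -3*u**3 - u**2*v - 2*u*v**2 - v**3.
The quadratic part v**2 - u**2 = (v − u)(v + u) splits into two distinct linear factors, so there are two distinct tangent lines y − 3 = ±(x − 0) — this is a node (ordinary double point).
Classification: node.


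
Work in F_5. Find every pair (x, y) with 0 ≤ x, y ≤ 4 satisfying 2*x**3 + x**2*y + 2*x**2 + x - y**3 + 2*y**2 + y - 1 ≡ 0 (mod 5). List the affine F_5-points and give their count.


Affine F_5-points: {(1, 4), (2, 0), (2, 2), (3, 1), (3, 3), (4, 3)}; count = 6.

For each of the 25 pairs (x, y) ∈ F_5², evaluate f(x, y) mod 5. Record the zeros.
  x = 0: [0↦4, 1↦1, 2↦1, 3↦3, 4↦1]  zeros at y ∈ ∅
  x = 1: [0↦4, 1↦2, 2↦3, 3↦1, 4↦0]  zeros at y ∈ {4}
  x = 2: [0↦0, 1↦1, 2↦0, 3↦1, 4↦3]  zeros at y ∈ {0, 2}
  x = 3: [0↦4, 1↦0, 2↦4, 3↦0, 4↦2]  zeros at y ∈ {1, 3}
  x = 4: [0↦3, 1↦1, 2↦2, 3↦0, 4↦4]  zeros at y ∈ {3}
Collecting zeros: affine points = {(1, 4), (2, 0), (2, 2), (3, 1), (3, 3), (4, 3)}.
Total count |C(F_5)_aff| = 6.


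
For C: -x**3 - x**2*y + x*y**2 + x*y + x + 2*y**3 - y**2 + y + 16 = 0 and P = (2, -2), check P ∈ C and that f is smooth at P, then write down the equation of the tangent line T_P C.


Tangent line at P: -x + 19*y + 40 = 0.

Step 1: f(2, -2) = 0, so P lies on C.
Step 2: partial derivatives
  f_x(x, y) = -3*x**2 - 2*x*y + y**2 + y + 1, f_y(x, y) = -x**2 + 2*x*y + x + 6*y**2 - 2*y + 1.
  f_x(P) = -1, f_y(P) = 19 (gradient nonzero, so P is smooth).
Step 3: tangent line at P: -1·(x − 2) + 19·(y − -2) = 0.
Expanding: -x + 19*y + 40 = 0.


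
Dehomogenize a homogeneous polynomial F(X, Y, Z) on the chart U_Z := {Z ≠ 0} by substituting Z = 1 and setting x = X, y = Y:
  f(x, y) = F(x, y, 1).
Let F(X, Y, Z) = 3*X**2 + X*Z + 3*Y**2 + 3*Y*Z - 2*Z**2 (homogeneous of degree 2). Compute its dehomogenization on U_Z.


f(x, y) = 3*x**2 + x + 3*y**2 + 3*y - 2

On U_Z we set Z = 1. Each monomial c·X^i·Y^j·Z^k in F becomes c·x^i·y^j·1^k = c·x^i·y^j.
Substituting Z = 1: F(X, Y, 1) = 3*x**2 + x + 3*y**2 + 3*y - 2.
Note: deg(f) ≤ deg(F) = 2; strict inequality happens when F is divisible by Z (lost terms).


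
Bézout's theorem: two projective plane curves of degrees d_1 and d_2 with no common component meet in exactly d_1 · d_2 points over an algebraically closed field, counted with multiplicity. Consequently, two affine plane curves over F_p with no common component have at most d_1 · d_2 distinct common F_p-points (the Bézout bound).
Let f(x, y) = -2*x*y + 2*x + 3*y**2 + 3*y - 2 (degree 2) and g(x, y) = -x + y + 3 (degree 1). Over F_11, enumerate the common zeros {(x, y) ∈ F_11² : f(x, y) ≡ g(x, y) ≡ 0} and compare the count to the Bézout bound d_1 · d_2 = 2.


Common zeros: ∅; count = 0; Bézout bound = 2.

deg(f) = 2, deg(g) = 1, so Bézout bound = 2.
Scan x ∈ F_11. For each x, list the y ∈ F_11 with f(x, y) ≡ 0 and those with g(x, y) ≡ 0 (mod 11); the common zeros in that column are the intersection.
  x = 0: f ≡ 0 at y ∈ {5}; g ≡ 0 at y ∈ {8}; common: ∅.
  x = 1: f ≡ 0 at y ∈ {0, 7}; g ≡ 0 at y ∈ {9}; common: ∅.
  x = 2: f ≡ 0 at y ∈ ∅; g ≡ 0 at y ∈ {10}; common: ∅.
  x = 3: f ≡ 0 at y ∈ {3, 9}; g ≡ 0 at y ∈ {0}; common: ∅.
  x = 4: f ≡ 0 at y ∈ ∅; g ≡ 0 at y ∈ {1}; common: ∅.
  x = 5: f ≡ 0 at y ∈ ∅; g ≡ 0 at y ∈ {2}; common: ∅.
  x = 6: f ≡ 0 at y ∈ {4, 10}; g ≡ 0 at y ∈ {3}; common: ∅.
  x = 7: f ≡ 0 at y ∈ ∅; g ≡ 0 at y ∈ {4}; common: ∅.
  x = 8: f ≡ 0 at y ∈ {2, 6}; g ≡ 0 at y ∈ {5}; common: ∅.
  x = 9: f ≡ 0 at y ∈ {8}; g ≡ 0 at y ∈ {6}; common: ∅.
  x = 10: f ≡ 0 at y ∈ ∅; g ≡ 0 at y ∈ {7}; common: ∅.
Collecting: common zeros = ∅, so the count is 0.
Comparison with the Bézout bound: 0 ≤ 2 = deg(f)·deg(g), as expected for curves with no common component (the affine F_11-count falls short of the bound because intersections may lie at infinity, over extension fields, or carry multiplicity).


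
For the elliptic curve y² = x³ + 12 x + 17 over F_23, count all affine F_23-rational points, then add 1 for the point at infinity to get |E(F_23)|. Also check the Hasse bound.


Affine points = {(2, 7), (2, 16), (5, 8), (5, 15), (6, 11), (6, 12), (8, 2), (8, 21), (9, 7), (9, 16), (11, 10), (11, 13), (12, 7), (12, 16), (13, 1), (13, 22), (14, 10), (14, 13), (16, 2), (16, 21), (18, 4), (18, 19), (20, 0), (21, 10), (21, 13), (22, 2), (22, 21)}; affine count = 27; |E(F_23)| = 28.

Discriminant check: Δ ∝ 4a³ + 27b² = 4·12³ + 27·17² = 4·1728 + 27·289 ≡ 18 (mod 23). Nonzero ⇒ E is nonsingular.
For each x ∈ F_23, compute rhs = x³ + 12·x + 17 mod 23, then count y ∈ F_23 with y² ≡ rhs.
  x = 0: rhs = 17, matching y values: none (0 points).
  x = 1: rhs = 7, matching y values: none (0 points).
  x = 2: rhs = 3, matching y values: 7, 16 (2 points).
  x = 3: rhs = 11, matching y values: none (0 points).
  x = 4: rhs = 14, matching y values: none (0 points).
  x = 5: rhs = 18, matching y values: 8, 15 (2 points).
  x = 6: rhs = 6, matching y values: 11, 12 (2 points).
  x = 7: rhs = 7, matching y values: none (0 points).
  x = 8: rhs = 4, matching y values: 2, 21 (2 points).
  x = 9: rhs = 3, matching y values: 7, 16 (2 points).
  x = 10: rhs = 10, matching y values: none (0 points).
  x = 11: rhs = 8, matching y values: 10, 13 (2 points).
  x = 12: rhs = 3, matching y values: 7, 16 (2 points).
  x = 13: rhs = 1, matching y values: 1, 22 (2 points).
  x = 14: rhs = 8, matching y values: 10, 13 (2 points).
  x = 15: rhs = 7, matching y values: none (0 points).
  x = 16: rhs = 4, matching y values: 2, 21 (2 points).
  x = 17: rhs = 5, matching y values: none (0 points).
  x = 18: rhs = 16, matching y values: 4, 19 (2 points).
  x = 19: rhs = 20, matching y values: none (0 points).
  x = 20: rhs = 0, matching y values: 0 (1 points).
  x = 21: rhs = 8, matching y values: 10, 13 (2 points).
  x = 22: rhs = 4, matching y values: 2, 21 (2 points).
Total affine count: 27.
Full point count |E(F_23)| = 27 + 1 = 28.
Hasse bound: |28 − (23+1)| = |4| = 4 ≤ 2√23 ≈ 9.5917 ✓.


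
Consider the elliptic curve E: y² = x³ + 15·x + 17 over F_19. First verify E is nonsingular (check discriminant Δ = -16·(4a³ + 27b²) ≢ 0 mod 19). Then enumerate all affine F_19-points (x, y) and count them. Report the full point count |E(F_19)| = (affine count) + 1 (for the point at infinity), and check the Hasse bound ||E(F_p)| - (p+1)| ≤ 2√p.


Affine points = {(0, 6), (0, 13), (2, 6), (2, 13), (6, 0), (7, 3), (7, 16), (9, 8), (9, 11), (12, 5), (12, 14), (14, 8), (14, 11), (15, 8), (15, 11), (17, 6), (17, 13), (18, 1), (18, 18)}; affine count = 19; |E(F_19)| = 20.

Discriminant check: Δ ∝ 4a³ + 27b² = 4·15³ + 27·17² = 4·3375 + 27·289 ≡ 4 (mod 19). Nonzero ⇒ E is nonsingular.
For each x ∈ F_19, compute rhs = x³ + 15·x + 17 mod 19, then count y ∈ F_19 with y² ≡ rhs.
  x = 0: rhs = 17, matching y values: 6, 13 (2 points).
  x = 1: rhs = 14, matching y values: none (0 points).
  x = 2: rhs = 17, matching y values: 6, 13 (2 points).
  x = 3: rhs = 13, matching y values: none (0 points).
  x = 4: rhs = 8, matching y values: none (0 points).
  x = 5: rhs = 8, matching y values: none (0 points).
  x = 6: rhs = 0, matching y values: 0 (1 points).
  x = 7: rhs = 9, matching y values: 3, 16 (2 points).
  x = 8: rhs = 3, matching y values: none (0 points).
  x = 9: rhs = 7, matching y values: 8, 11 (2 points).
  x = 10: rhs = 8, matching y values: none (0 points).
  x = 11: rhs = 12, matching y values: none (0 points).
  x = 12: rhs = 6, matching y values: 5, 14 (2 points).
  x = 13: rhs = 15, matching y values: none (0 points).
  x = 14: rhs = 7, matching y values: 8, 11 (2 points).
  x = 15: rhs = 7, matching y values: 8, 11 (2 points).
  x = 16: rhs = 2, matching y values: none (0 points).
  x = 17: rhs = 17, matching y values: 6, 13 (2 points).
  x = 18: rhs = 1, matching y values: 1, 18 (2 points).
Total affine count: 19.
Full point count |E(F_19)| = 19 + 1 = 20.
Hasse bound: |20 − (19+1)| = |0| = 0 ≤ 2√19 ≈ 8.7178 ✓.


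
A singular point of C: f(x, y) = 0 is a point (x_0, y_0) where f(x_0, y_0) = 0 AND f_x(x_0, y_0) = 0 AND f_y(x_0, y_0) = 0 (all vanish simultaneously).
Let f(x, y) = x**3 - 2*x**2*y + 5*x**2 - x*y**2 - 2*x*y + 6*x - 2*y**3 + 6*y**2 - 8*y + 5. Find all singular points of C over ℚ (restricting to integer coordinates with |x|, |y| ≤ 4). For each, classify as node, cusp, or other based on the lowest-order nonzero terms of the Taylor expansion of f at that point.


Singular points: {(-1, 1)}; classification: cusp.

Compute partial derivatives:
  f_x = 3*x**2 - 4*x*y + 10*x - y**2 - 2*y + 6.
  f_y = -2*x**2 - 2*x*y - 2*x - 6*y**2 + 12*y - 8.
Scan x_0 ∈ {−4, ..., 4}. For each x_0, f_y(x_0, y) is a polynomial in y; find its integer roots y ∈ {−4, ..., 4}, then test f_x and f at those candidates.
  x = -4: f_y(-4, y) = -6*y**2 + 20*y - 32; no integer root y with |y| ≤ 4.
  x = -3: f_y(-3, y) = -6*y**2 + 18*y - 20; no integer root y with |y| ≤ 4.
  x = -2: f_y(-2, y) = -6*y**2 + 16*y - 12; no integer root y with |y| ≤ 4.
  x = -1: f_y(-1, y) = -6*y**2 + 14*y - 8; vanishes at y ∈ {1}. (-1, 1): f_x = 0, f = 0 — SINGULAR.
  x = 0: f_y(0, y) = -6*y**2 + 12*y - 8; no integer root y with |y| ≤ 4.
  x = 1: f_y(1, y) = -6*y**2 + 10*y - 12; no integer root y with |y| ≤ 4.
  x = 2: f_y(2, y) = -6*y**2 + 8*y - 20; no integer root y with |y| ≤ 4.
  x = 3: f_y(3, y) = -6*y**2 + 6*y - 32; no integer root y with |y| ≤ 4.
  x = 4: f_y(4, y) = -6*y**2 + 4*y - 48; no integer root y with |y| ≤ 4.
Only singular point on the grid: (-1, 1).
Classify: substitute x = -1 + u, y = 1 + v and expand: f = u**3 - 2*u**2*v - u*v**2 - 2*v**3 + v**2.
No constant or linear terms (consistent with a singular point). Quadratic part: v**2. Cubic part: u**3 - 2*u**2*v - u*v**2 - 2*v**3.
The quadratic part v**2 is a perfect square, so there is a single (double) tangent line v = 0, i.e. y = 1. Restricting the cubic part to that line (v = 0) leaves u**3 ≠ 0, so f is not divisible by v and the branch is v² ≈ -u**3 to lowest order — this is a cusp.
Classification: cusp.


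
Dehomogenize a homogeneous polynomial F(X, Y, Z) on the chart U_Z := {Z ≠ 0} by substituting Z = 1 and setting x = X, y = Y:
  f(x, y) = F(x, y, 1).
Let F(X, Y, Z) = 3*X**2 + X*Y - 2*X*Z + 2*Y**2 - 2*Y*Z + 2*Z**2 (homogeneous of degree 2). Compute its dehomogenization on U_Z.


f(x, y) = 3*x**2 + x*y - 2*x + 2*y**2 - 2*y + 2

On U_Z we set Z = 1. Each monomial c·X^i·Y^j·Z^k in F becomes c·x^i·y^j·1^k = c·x^i·y^j.
Substituting Z = 1: F(X, Y, 1) = 3*x**2 + x*y - 2*x + 2*y**2 - 2*y + 2.
Note: deg(f) ≤ deg(F) = 2; strict inequality happens when F is divisible by Z (lost terms).


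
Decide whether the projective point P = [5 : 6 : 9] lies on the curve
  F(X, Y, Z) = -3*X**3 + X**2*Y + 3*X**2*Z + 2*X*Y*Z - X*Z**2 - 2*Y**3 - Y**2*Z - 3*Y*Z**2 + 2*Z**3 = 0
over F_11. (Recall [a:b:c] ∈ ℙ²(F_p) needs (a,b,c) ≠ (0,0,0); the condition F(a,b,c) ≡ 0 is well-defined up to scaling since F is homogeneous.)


F(5,6,9) ≡ 5 (mod 11); P is NOT on the curve.

Evaluate F(5, 6, 9) term-by-term (mod 11).
  -3*X**3 ↦ -3·125·1·1 = -375
  X**2*Y ↦ 1·25·6·1 = 150
  3*X**2*Z ↦ 3·25·1·9 = 675
  2*X*Y*Z ↦ 2·5·6·9 = 540
  -X*Z**2 ↦ -1·5·1·81 = -405
  -2*Y**3 ↦ -2·1·216·1 = -432
  -Y**2*Z ↦ -1·1·36·9 = -324
  -3*Y*Z**2 ↦ -3·1·6·81 = -1458
  2*Z**3 ↦ 2·1·1·729 = 1458
Sum: F(5, 6, 9) = (-375) + (150) + (675) + (540) + (-405) + (-432) + (-324) + (-1458) + (1458) = -171.
Reducing mod 11: -171 ≡ 5 (mod 11).
Since F(a, b, c) ≡ 5 ≠ 0 (mod 11), P does NOT lie on the curve.
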